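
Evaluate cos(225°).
cos(225°) = -√2/2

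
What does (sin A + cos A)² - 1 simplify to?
(sin A + cos A)² - 1 = sin(2A) (using Pythagorean + double angle)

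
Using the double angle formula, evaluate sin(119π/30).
sin(119π/30) = 2 sin 119π/60 cos 119π/60 = -0.1045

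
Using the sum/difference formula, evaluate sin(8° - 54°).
sin(8° - 54°) = sin 8° cos 54° - cos 8° sin 54° = -0.7193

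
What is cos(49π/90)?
cos(49π/90) = -0.1392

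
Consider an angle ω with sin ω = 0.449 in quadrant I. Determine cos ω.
cos ω = √(1 - sin²ω) = 0.8935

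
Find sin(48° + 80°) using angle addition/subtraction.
sin(48° + 80°) = sin 48° cos 80° + cos 48° sin 80° = 0.788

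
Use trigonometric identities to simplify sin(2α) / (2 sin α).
sin(2α) / (2 sin α) = cos α (using Double angle)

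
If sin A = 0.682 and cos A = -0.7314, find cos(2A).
cos(2A) = cos²A - sin²A = 0.06982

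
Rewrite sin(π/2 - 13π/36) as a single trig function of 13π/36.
sin(π/2 - 13π/36) = cos(13π/36)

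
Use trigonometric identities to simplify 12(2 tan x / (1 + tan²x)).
12(2 tan x / (1 + tan²x)) = 12(sin(2x)) (using Double angle)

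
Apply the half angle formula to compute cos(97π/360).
cos(97π/360) = √((1 + cos 97π/180)/2) = 0.6626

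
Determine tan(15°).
tan(15°) = 2-√3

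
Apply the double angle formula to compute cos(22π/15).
cos(22π/15) = cos²11π/15 - sin²11π/15 = -0.1045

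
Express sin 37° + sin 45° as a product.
sin 37° + sin 45° = 2 sin(41°) cos(-4°)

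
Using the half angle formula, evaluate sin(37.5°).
sin(37.5°) = √((1 - cos 75°)/2) = 0.6088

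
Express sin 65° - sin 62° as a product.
sin 65° - sin 62° = 2 cos(63.5°) sin(1.5°)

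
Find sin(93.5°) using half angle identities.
sin(93.5°) = √((1 - cos 187°)/2) = 0.9981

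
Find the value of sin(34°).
sin(34°) = 0.5592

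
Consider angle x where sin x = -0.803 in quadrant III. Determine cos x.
cos x = ±√(1 - sin²x) = -0.596 (negative in QIII)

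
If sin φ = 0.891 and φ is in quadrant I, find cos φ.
cos φ = 0.454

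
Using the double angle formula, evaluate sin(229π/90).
sin(229π/90) = 2 sin 229π/180 cos 229π/180 = 0.9903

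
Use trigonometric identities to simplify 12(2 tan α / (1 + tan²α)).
12(2 tan α / (1 + tan²α)) = 12(sin(2α)) (using Double angle)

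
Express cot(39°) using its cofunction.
cot(39°) = tan(90° - 39°) = tan(51°)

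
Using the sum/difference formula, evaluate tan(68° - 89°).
tan(68° - 89°) = (tan 68° - tan 89°)/(1 + tan 68° tan 89°) = -0.3839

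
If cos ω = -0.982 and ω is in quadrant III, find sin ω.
sin ω = -0.1889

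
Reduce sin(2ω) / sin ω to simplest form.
sin(2ω) / sin ω = 2 cos ω (using Double angle)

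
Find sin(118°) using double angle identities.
sin(118°) = 2 sin 59° cos 59° = 0.8829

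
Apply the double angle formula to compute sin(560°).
sin(560°) = 2 sin 280° cos 280° = -0.342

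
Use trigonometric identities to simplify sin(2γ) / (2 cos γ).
sin(2γ) / (2 cos γ) = sin γ (using Double angle)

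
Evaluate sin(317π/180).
sin(317π/180) = -0.682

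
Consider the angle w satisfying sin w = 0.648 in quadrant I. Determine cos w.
cos w = √(1 - sin²w) = 0.7616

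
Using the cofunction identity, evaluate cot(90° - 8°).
cot(90° - 8°) = tan(8°) = 0.1405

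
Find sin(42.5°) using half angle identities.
sin(42.5°) = √((1 - cos 85°)/2) = 0.6756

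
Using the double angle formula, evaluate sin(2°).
sin(2°) = 2 sin 1° cos 1° = 0.0349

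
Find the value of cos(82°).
cos(82°) = 0.1392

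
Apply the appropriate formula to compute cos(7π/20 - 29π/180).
cos(7π/20 - 29π/180) = cos 7π/20 cos 29π/180 + sin 7π/20 sin 29π/180 = 0.829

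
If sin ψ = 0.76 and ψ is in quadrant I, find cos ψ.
cos ψ = 0.6499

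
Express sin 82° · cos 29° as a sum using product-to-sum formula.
sin 82° cos 29° = (1/2)[sin(82°+29°) + sin(82°-29°)]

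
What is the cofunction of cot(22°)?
cot(22°) = tan(90° - 22°) = tan(68°)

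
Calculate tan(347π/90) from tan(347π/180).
tan(347π/90) = 2 tan 347π/180 / (1 - tan²347π/180) = -0.4877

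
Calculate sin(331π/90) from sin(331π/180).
sin(331π/90) = 2 sin 331π/180 cos 331π/180 = -0.848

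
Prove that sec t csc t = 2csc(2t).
RHS = 2/sin(2t) = 2/(2 sin t cos t) = 1/(sin t cos t) = (1/cos t)(1/sin t) = sec t csc t = LHS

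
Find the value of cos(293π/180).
cos(293π/180) = 0.3907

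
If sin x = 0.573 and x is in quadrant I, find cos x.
cos x = 0.8196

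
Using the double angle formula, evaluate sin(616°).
sin(616°) = 2 sin 308° cos 308° = -0.9703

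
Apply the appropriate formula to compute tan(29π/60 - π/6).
tan(29π/60 - π/6) = (tan 29π/60 - tan π/6)/(1 + tan 29π/60 tan π/6) = 1.54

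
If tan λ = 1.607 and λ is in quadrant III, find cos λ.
cos λ = -0.5283 (using tan²λ + 1 = sec²λ)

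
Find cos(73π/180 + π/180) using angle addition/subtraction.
cos(73π/180 + π/180) = cos 73π/180 cos π/180 - sin 73π/180 sin π/180 = 0.2756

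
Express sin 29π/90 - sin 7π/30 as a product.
sin 29π/90 - sin 7π/30 = 2 cos(5π/18) sin(2π/45)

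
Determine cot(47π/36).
cot(47π/36) = 0.7002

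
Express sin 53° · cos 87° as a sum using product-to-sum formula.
sin 53° cos 87° = (1/2)[sin(53°+87°) + sin(53°-87°)]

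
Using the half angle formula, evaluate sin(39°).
sin(39°) = √((1 - cos 78°)/2) = 0.6293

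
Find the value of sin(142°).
sin(142°) = 0.6157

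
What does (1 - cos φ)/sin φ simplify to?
(1 - cos φ)/sin φ = tan(φ/2) (using Half angle)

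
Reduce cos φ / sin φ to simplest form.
cos φ / sin φ = cot φ (using Quotient identity)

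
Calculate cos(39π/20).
cos(39π/20) = 0.9877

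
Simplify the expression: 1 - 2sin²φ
1 - 2sin²φ = cos(2φ) (using Double angle)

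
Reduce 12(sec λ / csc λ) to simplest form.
12(sec λ / csc λ) = 12(tan λ) (using Reciprocal identities)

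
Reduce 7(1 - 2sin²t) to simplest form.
7(1 - 2sin²t) = 7(cos(2t)) (using Double angle)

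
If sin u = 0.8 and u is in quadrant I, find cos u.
cos u = 0.6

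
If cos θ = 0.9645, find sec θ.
sec θ = 1/cos θ = 1.037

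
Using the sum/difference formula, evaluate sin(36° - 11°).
sin(36° - 11°) = sin 36° cos 11° - cos 36° sin 11° = 0.4226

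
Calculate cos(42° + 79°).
cos(42° + 79°) = cos 42° cos 79° - sin 42° sin 79° = -0.515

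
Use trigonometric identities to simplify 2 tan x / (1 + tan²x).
2 tan x / (1 + tan²x) = sin(2x) (using Double angle)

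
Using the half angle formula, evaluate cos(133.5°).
cos(133.5°) = -√((1 + cos 267°)/2) = -0.6884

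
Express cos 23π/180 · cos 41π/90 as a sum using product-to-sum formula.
cos 23π/180 cos 41π/90 = (1/2)[cos(23π/180-41π/90) + cos(23π/180+41π/90)]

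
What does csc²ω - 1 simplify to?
csc²ω - 1 = cot²ω (using Pythagorean identity)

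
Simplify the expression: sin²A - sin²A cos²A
sin²A - sin²A cos²A = sin⁴A (using Factoring)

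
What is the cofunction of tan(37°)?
tan(37°) = cot(90° - 37°) = cot(53°)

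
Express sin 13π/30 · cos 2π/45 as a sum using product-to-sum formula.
sin 13π/30 cos 2π/45 = (1/2)[sin(13π/30+2π/45) + sin(13π/30-2π/45)]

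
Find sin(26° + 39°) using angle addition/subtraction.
sin(26° + 39°) = sin 26° cos 39° + cos 26° sin 39° = 0.9063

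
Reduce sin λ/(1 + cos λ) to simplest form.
sin λ/(1 + cos λ) = tan(λ/2) (using Half angle)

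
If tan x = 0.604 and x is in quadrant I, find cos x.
cos x = 0.856 (using tan²x + 1 = sec²x)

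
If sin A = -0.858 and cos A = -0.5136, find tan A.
tan A = sin A / cos A = 1.671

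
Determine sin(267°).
sin(267°) = -0.9986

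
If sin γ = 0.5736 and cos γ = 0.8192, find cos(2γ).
cos(2γ) = cos²γ - sin²γ = 0.3421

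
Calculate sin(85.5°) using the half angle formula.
sin(85.5°) = √((1 - cos 171°)/2) = 0.9969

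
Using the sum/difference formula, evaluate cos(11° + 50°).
cos(11° + 50°) = cos 11° cos 50° - sin 11° sin 50° = 0.4848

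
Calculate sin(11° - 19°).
sin(11° - 19°) = sin 11° cos 19° - cos 11° sin 19° = -0.1392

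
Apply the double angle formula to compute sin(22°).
sin(22°) = 2 sin 11° cos 11° = 0.3746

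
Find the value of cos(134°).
cos(134°) = -0.6947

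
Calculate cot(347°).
cot(347°) = -4.331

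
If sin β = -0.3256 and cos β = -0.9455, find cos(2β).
cos(2β) = cos²β - sin²β = 0.788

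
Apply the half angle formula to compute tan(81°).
tan(81°) = sin 162° / (1 + cos 162°) = 6.314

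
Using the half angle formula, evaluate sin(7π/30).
sin(7π/30) = √((1 - cos 7π/15)/2) = 0.6691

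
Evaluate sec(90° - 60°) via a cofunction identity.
sec(90° - 60°) = csc(60°) = 2√3/3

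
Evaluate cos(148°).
cos(148°) = -0.848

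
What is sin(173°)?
sin(173°) = 0.1219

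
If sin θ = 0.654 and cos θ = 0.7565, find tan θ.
tan θ = sin θ / cos θ = 0.8645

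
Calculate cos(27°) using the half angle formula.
cos(27°) = √((1 + cos 54°)/2) = 0.891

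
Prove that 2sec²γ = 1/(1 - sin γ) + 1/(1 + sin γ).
RHS = [(1 + sin γ) + (1 - sin γ)] / [(1 - sin γ)(1 + sin γ)] = 2/(1 - sin²γ) = 2/cos²γ = 2sec²γ = LHS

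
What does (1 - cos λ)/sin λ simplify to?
(1 - cos λ)/sin λ = tan(λ/2) (using Half angle)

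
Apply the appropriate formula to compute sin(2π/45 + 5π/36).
sin(2π/45 + 5π/36) = sin 2π/45 cos 5π/36 + cos 2π/45 sin 5π/36 = 0.5446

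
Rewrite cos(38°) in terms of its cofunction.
cos(38°) = sin(90° - 38°) = sin(52°)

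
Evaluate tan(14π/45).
tan(14π/45) = 1.483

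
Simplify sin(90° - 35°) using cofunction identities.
sin(90° - 35°) = cos(35°)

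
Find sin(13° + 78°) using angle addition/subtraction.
sin(13° + 78°) = sin 13° cos 78° + cos 13° sin 78° = 0.9998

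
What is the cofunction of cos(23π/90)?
cos(23π/90) = sin(π/2 - 23π/90) = sin(11π/45)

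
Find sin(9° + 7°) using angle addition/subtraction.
sin(9° + 7°) = sin 9° cos 7° + cos 9° sin 7° = 0.2756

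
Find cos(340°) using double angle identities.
cos(340°) = cos²170° - sin²170° = 0.9397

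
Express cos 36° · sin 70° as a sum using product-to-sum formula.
cos 36° sin 70° = (1/2)[sin(36°+70°) - sin(36°-70°)]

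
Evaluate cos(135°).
cos(135°) = -√2/2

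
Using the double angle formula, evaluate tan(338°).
tan(338°) = 2 tan 169° / (1 - tan²169°) = -0.404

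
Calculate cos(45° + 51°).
cos(45° + 51°) = cos 45° cos 51° - sin 45° sin 51° = -0.1045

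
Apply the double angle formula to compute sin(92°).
sin(92°) = 2 sin 46° cos 46° = 0.9994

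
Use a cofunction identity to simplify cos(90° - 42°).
cos(90° - 42°) = sin(42°)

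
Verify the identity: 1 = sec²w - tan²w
RHS = 1/cos²w - sin²w/cos²w = (1 - sin²w)/cos²w = cos²w/cos²w = 1 = LHS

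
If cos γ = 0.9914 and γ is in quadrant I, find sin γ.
sin γ = 0.1309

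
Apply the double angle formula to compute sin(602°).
sin(602°) = 2 sin 301° cos 301° = -0.8829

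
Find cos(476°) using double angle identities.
cos(476°) = cos²238° - sin²238° = -0.4384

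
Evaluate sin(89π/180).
sin(89π/180) = 0.9998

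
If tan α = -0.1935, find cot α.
cot α = 1/tan α = -5.168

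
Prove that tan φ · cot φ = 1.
LHS = (sin φ/cos φ) · (cos φ/sin φ) = 1 = RHS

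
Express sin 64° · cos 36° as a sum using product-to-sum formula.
sin 64° cos 36° = (1/2)[sin(64°+36°) + sin(64°-36°)]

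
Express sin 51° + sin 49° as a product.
sin 51° + sin 49° = 2 sin(50°) cos(1°)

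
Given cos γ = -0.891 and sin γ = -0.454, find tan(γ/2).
tan(γ/2) = sin γ / (1 + cos γ) = -4.165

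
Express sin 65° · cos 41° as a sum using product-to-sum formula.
sin 65° cos 41° = (1/2)[sin(65°+41°) + sin(65°-41°)]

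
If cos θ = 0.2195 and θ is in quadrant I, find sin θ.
sin θ = 0.9756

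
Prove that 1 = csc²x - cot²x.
RHS = 1/sin²x - cos²x/sin²x = (1 - cos²x)/sin²x = sin²x/sin²x = 1 = LHS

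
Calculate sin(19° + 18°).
sin(19° + 18°) = sin 19° cos 18° + cos 19° sin 18° = 0.6018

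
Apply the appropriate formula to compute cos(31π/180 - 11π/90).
cos(31π/180 - 11π/90) = cos 31π/180 cos 11π/90 + sin 31π/180 sin 11π/90 = 0.9877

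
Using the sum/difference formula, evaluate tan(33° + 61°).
tan(33° + 61°) = (tan 33° + tan 61°)/(1 - tan 33° tan 61°) = -14.3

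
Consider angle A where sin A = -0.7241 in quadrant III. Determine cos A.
cos A = ±√(1 - sin²A) = -0.6897 (negative in QIII)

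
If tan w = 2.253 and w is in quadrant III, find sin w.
sin w = -0.914 (using tan²w + 1 = sec²w)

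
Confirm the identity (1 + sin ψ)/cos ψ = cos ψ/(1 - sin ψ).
LHS = (1 + sin ψ)(1 - sin ψ) / (cos ψ(1 - sin ψ)) = (1 - sin²ψ) / (cos ψ(1 - sin ψ)) = cos²ψ / (cos ψ(1 - sin ψ)) = cos ψ/(1 - sin ψ) = RHS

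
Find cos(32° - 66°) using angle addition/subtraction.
cos(32° - 66°) = cos 32° cos 66° + sin 32° sin 66° = 0.829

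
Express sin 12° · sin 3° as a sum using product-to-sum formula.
sin 12° sin 3° = (1/2)[cos(12°-3°) - cos(12°+3°)]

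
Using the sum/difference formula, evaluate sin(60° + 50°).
sin(60° + 50°) = sin 60° cos 50° + cos 60° sin 50° = 0.9397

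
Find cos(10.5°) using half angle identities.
cos(10.5°) = √((1 + cos 21°)/2) = 0.9833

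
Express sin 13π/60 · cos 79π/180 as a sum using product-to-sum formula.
sin 13π/60 cos 79π/180 = (1/2)[sin(13π/60+79π/180) + sin(13π/60-79π/180)]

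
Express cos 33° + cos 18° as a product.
cos 33° + cos 18° = 2 cos(25.5°) cos(7.5°)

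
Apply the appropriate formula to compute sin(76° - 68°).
sin(76° - 68°) = sin 76° cos 68° - cos 76° sin 68° = 0.1392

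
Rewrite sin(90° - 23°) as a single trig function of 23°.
sin(90° - 23°) = cos(23°)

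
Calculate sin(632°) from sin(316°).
sin(632°) = 2 sin 316° cos 316° = -0.9994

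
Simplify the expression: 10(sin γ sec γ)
10(sin γ sec γ) = 10(tan γ) (using Reciprocal + quotient)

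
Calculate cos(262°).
cos(262°) = -0.1392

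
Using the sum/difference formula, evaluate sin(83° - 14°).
sin(83° - 14°) = sin 83° cos 14° - cos 83° sin 14° = 0.9336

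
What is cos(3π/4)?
cos(3π/4) = -√2/2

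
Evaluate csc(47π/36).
csc(47π/36) = -1.221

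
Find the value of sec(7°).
sec(7°) = 1.008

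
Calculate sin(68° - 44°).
sin(68° - 44°) = sin 68° cos 44° - cos 68° sin 44° = 0.4067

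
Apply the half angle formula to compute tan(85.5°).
tan(85.5°) = sin 171° / (1 + cos 171°) = 12.71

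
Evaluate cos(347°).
cos(347°) = 0.9744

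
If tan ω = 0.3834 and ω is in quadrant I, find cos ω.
cos ω = 0.9337 (using tan²ω + 1 = sec²ω)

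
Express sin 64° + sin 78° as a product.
sin 64° + sin 78° = 2 sin(71°) cos(-7°)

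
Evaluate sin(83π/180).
sin(83π/180) = 0.9925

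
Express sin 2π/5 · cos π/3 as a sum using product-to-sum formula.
sin 2π/5 cos π/3 = (1/2)[sin(2π/5+π/3) + sin(2π/5-π/3)]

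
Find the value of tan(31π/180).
tan(31π/180) = 0.6009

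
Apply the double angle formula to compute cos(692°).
cos(692°) = cos²346° - sin²346° = 0.8829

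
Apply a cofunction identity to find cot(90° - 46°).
cot(90° - 46°) = tan(46°) = 1.036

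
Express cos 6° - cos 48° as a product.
cos 6° - cos 48° = -2 sin(27°) sin(-21°)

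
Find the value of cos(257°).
cos(257°) = -0.225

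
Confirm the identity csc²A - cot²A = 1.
LHS = 1/sin²A - cos²A/sin²A = (1 - cos²A)/sin²A = sin²A/sin²A = 1 = RHS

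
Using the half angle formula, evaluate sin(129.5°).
sin(129.5°) = √((1 - cos 259°)/2) = 0.7716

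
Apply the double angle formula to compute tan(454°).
tan(454°) = 2 tan 227° / (1 - tan²227°) = -14.3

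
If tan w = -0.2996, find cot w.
cot w = 1/tan w = -3.338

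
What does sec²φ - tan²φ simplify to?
sec²φ - tan²φ = 1 (using Pythagorean identity)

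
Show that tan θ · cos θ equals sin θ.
LHS = (sin θ/cos θ) · cos θ = sin θ = RHS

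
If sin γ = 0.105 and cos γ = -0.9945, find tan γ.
tan γ = sin γ / cos γ = -0.1056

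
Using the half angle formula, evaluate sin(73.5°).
sin(73.5°) = √((1 - cos 147°)/2) = 0.9588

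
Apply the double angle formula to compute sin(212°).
sin(212°) = 2 sin 106° cos 106° = -0.5299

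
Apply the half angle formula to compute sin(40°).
sin(40°) = √((1 - cos 80°)/2) = 0.6428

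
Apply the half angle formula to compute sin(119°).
sin(119°) = √((1 - cos 238°)/2) = 0.8746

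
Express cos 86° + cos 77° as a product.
cos 86° + cos 77° = 2 cos(81.5°) cos(4.5°)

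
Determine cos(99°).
cos(99°) = -0.1564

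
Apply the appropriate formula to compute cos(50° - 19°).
cos(50° - 19°) = cos 50° cos 19° + sin 50° sin 19° = 0.8572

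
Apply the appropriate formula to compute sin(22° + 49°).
sin(22° + 49°) = sin 22° cos 49° + cos 22° sin 49° = 0.9455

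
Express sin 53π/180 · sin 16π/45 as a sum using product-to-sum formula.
sin 53π/180 sin 16π/45 = (1/2)[cos(53π/180-16π/45) - cos(53π/180+16π/45)]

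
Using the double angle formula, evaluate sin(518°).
sin(518°) = 2 sin 259° cos 259° = 0.3746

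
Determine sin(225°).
sin(225°) = -√2/2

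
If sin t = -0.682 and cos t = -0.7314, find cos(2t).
cos(2t) = cos²t - sin²t = 0.06982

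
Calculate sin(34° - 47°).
sin(34° - 47°) = sin 34° cos 47° - cos 34° sin 47° = -0.225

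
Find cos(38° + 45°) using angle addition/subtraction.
cos(38° + 45°) = cos 38° cos 45° - sin 38° sin 45° = 0.1219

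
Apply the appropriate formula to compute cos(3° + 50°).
cos(3° + 50°) = cos 3° cos 50° - sin 3° sin 50° = 0.6018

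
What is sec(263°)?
sec(263°) = -8.206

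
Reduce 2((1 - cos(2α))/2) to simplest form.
2((1 - cos(2α))/2) = 2(sin²α) (using Power reduction)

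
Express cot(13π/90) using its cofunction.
cot(13π/90) = tan(π/2 - 13π/90) = tan(16π/45)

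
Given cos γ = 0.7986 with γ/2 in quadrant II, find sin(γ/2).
sin(γ/2) = ±√((1 - cos γ)/2); positive since γ/2 ∈ QII, so sin(γ/2) = 0.3173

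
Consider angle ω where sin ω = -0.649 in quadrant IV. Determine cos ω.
cos ω = √(1 - sin²ω) = 0.7608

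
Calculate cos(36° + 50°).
cos(36° + 50°) = cos 36° cos 50° - sin 36° sin 50° = 0.06976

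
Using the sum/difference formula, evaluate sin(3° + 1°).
sin(3° + 1°) = sin 3° cos 1° + cos 3° sin 1° = 0.06976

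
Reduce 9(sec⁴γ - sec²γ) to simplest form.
9(sec⁴γ - sec²γ) = 9(tan⁴γ + tan²γ) (using Pythagorean)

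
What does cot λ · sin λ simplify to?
cot λ · sin λ = cos λ (using Quotient identity)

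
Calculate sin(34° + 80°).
sin(34° + 80°) = sin 34° cos 80° + cos 34° sin 80° = 0.9135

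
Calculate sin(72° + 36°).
sin(72° + 36°) = sin 72° cos 36° + cos 72° sin 36° = 0.9511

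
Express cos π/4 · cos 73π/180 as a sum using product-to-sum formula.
cos π/4 cos 73π/180 = (1/2)[cos(π/4-73π/180) + cos(π/4+73π/180)]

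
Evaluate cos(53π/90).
cos(53π/90) = -0.2756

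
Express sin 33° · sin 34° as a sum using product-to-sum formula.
sin 33° sin 34° = (1/2)[cos(33°-34°) - cos(33°+34°)]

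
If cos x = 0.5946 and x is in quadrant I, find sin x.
sin x = 0.804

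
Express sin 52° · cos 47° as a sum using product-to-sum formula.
sin 52° cos 47° = (1/2)[sin(52°+47°) + sin(52°-47°)]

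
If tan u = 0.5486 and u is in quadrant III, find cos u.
cos u = -0.8767 (using tan²u + 1 = sec²u)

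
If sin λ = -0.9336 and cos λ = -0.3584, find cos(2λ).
cos(2λ) = cos²λ - sin²λ = -0.7432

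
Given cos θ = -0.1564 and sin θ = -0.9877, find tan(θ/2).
tan(θ/2) = sin θ / (1 + cos θ) = -1.171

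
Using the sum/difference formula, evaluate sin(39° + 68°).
sin(39° + 68°) = sin 39° cos 68° + cos 39° sin 68° = 0.9563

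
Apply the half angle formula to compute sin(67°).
sin(67°) = √((1 - cos 134°)/2) = 0.9205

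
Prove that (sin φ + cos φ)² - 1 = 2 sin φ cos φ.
LHS = sin²φ + 2 sin φ cos φ + cos²φ - 1 = (sin²φ + cos²φ) + 2 sin φ cos φ - 1 = 1 + 2 sin φ cos φ - 1 = 2 sin φ cos φ = RHS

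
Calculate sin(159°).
sin(159°) = 0.3584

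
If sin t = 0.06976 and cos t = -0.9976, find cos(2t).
cos(2t) = cos²t - sin²t = 0.9903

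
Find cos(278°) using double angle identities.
cos(278°) = 2cos²139° - 1 = 0.1392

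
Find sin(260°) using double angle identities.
sin(260°) = 2 sin 130° cos 130° = -0.9848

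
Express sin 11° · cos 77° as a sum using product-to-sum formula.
sin 11° cos 77° = (1/2)[sin(11°+77°) + sin(11°-77°)]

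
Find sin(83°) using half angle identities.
sin(83°) = √((1 - cos 166°)/2) = 0.9925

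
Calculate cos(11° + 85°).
cos(11° + 85°) = cos 11° cos 85° - sin 11° sin 85° = -0.1045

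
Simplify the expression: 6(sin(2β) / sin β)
6(sin(2β) / sin β) = 6(2 cos β) (using Double angle)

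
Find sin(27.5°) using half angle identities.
sin(27.5°) = √((1 - cos 55°)/2) = 0.4617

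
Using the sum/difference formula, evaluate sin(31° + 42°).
sin(31° + 42°) = sin 31° cos 42° + cos 31° sin 42° = 0.9563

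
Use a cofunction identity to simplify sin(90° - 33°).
sin(90° - 33°) = cos(33°)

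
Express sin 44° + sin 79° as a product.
sin 44° + sin 79° = 2 sin(61.5°) cos(-17.5°)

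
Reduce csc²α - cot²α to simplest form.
csc²α - cot²α = 1 (using Pythagorean identity)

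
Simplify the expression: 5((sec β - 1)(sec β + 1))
5((sec β - 1)(sec β + 1)) = 5(tan²β) (using Diff. of squares)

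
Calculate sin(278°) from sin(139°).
sin(278°) = 2 sin 139° cos 139° = -0.9903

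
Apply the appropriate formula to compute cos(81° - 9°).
cos(81° - 9°) = cos 81° cos 9° + sin 81° sin 9° = 0.309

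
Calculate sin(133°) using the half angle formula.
sin(133°) = √((1 - cos 266°)/2) = 0.7314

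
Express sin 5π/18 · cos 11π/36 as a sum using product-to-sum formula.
sin 5π/18 cos 11π/36 = (1/2)[sin(5π/18+11π/36) + sin(5π/18-11π/36)]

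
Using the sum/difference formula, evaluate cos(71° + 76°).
cos(71° + 76°) = cos 71° cos 76° - sin 71° sin 76° = -0.8387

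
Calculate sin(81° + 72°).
sin(81° + 72°) = sin 81° cos 72° + cos 81° sin 72° = 0.454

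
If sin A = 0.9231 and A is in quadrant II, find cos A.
cos A = -0.3846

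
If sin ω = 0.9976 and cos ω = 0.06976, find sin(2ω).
sin(2ω) = 2 sin ω cos ω = 0.1392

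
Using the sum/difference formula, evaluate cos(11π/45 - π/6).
cos(11π/45 - π/6) = cos 11π/45 cos π/6 + sin 11π/45 sin π/6 = 0.9703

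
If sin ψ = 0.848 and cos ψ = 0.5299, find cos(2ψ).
cos(2ψ) = cos²ψ - sin²ψ = -0.4383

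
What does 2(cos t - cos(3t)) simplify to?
2(cos t - cos(3t)) = 2(2 sin(2t) sin t) (using Sum-to-product)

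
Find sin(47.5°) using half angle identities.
sin(47.5°) = √((1 - cos 95°)/2) = 0.7373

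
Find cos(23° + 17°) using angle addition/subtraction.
cos(23° + 17°) = cos 23° cos 17° - sin 23° sin 17° = 0.766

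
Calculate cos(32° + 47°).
cos(32° + 47°) = cos 32° cos 47° - sin 32° sin 47° = 0.1908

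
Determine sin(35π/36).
sin(35π/36) = 0.08716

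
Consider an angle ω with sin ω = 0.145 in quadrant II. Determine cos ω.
cos ω = ±√(1 - sin²ω) = -0.9894 (negative in QII)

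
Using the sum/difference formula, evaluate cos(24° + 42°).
cos(24° + 42°) = cos 24° cos 42° - sin 24° sin 42° = 0.4067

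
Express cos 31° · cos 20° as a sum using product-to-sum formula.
cos 31° cos 20° = (1/2)[cos(31°-20°) + cos(31°+20°)]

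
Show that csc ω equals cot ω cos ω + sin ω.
RHS = cos²ω/sin ω + sin ω = (cos²ω + sin²ω)/sin ω = 1/sin ω = csc ω = LHS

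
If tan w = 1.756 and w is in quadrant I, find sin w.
sin w = 0.869 (using tan²w + 1 = sec²w)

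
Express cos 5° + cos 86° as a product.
cos 5° + cos 86° = 2 cos(45.5°) cos(-40.5°)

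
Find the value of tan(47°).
tan(47°) = 1.072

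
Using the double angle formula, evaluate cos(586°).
cos(586°) = cos²293° - sin²293° = -0.6947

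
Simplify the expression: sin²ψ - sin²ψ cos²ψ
sin²ψ - sin²ψ cos²ψ = sin⁴ψ (using Factoring)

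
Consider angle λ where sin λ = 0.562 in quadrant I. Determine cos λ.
cos λ = √(1 - sin²λ) = 0.8271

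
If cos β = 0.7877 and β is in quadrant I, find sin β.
sin β = 0.6161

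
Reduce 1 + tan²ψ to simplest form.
1 + tan²ψ = sec²ψ (using Pythagorean identity)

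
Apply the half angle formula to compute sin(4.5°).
sin(4.5°) = √((1 - cos 9°)/2) = 0.07846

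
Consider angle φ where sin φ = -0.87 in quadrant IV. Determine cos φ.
cos φ = √(1 - sin²φ) = 0.4931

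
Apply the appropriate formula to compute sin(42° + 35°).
sin(42° + 35°) = sin 42° cos 35° + cos 42° sin 35° = 0.9744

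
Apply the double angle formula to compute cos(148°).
cos(148°) = cos²74° - sin²74° = -0.848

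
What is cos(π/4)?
cos(π/4) = √2/2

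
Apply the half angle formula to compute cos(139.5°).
cos(139.5°) = -√((1 + cos 279°)/2) = -0.7604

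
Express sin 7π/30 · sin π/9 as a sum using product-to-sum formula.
sin 7π/30 sin π/9 = (1/2)[cos(7π/30-π/9) - cos(7π/30+π/9)]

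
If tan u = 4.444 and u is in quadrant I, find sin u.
sin u = 0.9756 (using tan²u + 1 = sec²u)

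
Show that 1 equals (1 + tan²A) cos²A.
RHS = sec²A · cos²A = (1/cos²A) · cos²A = 1 = LHS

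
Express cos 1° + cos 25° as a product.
cos 1° + cos 25° = 2 cos(13°) cos(-12°)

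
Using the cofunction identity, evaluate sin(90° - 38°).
sin(90° - 38°) = cos(38°) = 0.788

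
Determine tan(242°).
tan(242°) = 1.881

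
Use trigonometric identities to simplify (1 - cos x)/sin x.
(1 - cos x)/sin x = tan(x/2) (using Half angle)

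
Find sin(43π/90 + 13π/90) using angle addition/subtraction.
sin(43π/90 + 13π/90) = sin 43π/90 cos 13π/90 + cos 43π/90 sin 13π/90 = 0.9272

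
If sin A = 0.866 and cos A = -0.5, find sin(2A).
sin(2A) = 2 sin A cos A = -0.866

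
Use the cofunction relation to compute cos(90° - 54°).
cos(90° - 54°) = sin(54°) = 0.809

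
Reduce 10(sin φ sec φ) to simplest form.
10(sin φ sec φ) = 10(tan φ) (using Reciprocal + quotient)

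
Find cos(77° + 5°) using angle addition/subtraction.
cos(77° + 5°) = cos 77° cos 5° - sin 77° sin 5° = 0.1392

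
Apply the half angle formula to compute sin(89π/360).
sin(89π/360) = √((1 - cos 89π/180)/2) = 0.7009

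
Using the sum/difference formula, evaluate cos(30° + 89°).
cos(30° + 89°) = cos 30° cos 89° - sin 30° sin 89° = -0.4848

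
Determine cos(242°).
cos(242°) = -0.4695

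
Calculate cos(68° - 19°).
cos(68° - 19°) = cos 68° cos 19° + sin 68° sin 19° = 0.6561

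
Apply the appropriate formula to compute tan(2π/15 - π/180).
tan(2π/15 - π/180) = (tan 2π/15 - tan π/180)/(1 + tan 2π/15 tan π/180) = 0.4245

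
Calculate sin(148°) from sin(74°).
sin(148°) = 2 sin 74° cos 74° = 0.5299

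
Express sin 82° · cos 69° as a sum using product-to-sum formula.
sin 82° cos 69° = (1/2)[sin(82°+69°) + sin(82°-69°)]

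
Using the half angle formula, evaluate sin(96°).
sin(96°) = √((1 - cos 192°)/2) = 0.9945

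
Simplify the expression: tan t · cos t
tan t · cos t = sin t (using Quotient identity)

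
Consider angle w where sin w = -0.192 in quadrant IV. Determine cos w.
cos w = √(1 - sin²w) = 0.9814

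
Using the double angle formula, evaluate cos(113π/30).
cos(113π/30) = cos²113π/60 - sin²113π/60 = 0.7431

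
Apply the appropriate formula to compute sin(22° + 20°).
sin(22° + 20°) = sin 22° cos 20° + cos 22° sin 20° = 0.6691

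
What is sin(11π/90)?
sin(11π/90) = 0.3746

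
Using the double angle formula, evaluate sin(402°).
sin(402°) = 2 sin 201° cos 201° = 0.6691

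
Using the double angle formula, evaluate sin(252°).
sin(252°) = 2 sin 126° cos 126° = -0.9511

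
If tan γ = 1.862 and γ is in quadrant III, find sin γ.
sin γ = -0.881 (using tan²γ + 1 = sec²γ)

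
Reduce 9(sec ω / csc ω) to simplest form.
9(sec ω / csc ω) = 9(tan ω) (using Reciprocal identities)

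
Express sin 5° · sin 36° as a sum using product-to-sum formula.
sin 5° sin 36° = (1/2)[cos(5°-36°) - cos(5°+36°)]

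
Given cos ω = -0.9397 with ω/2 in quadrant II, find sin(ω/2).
sin(ω/2) = ±√((1 - cos ω)/2); positive since ω/2 ∈ QII, so sin(ω/2) = 0.9848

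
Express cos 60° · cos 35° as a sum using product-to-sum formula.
cos 60° cos 35° = (1/2)[cos(60°-35°) + cos(60°+35°)]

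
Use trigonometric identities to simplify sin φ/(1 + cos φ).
sin φ/(1 + cos φ) = tan(φ/2) (using Half angle)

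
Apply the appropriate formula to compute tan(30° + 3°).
tan(30° + 3°) = (tan 30° + tan 3°)/(1 - tan 30° tan 3°) = 0.6494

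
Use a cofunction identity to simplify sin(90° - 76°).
sin(90° - 76°) = cos(76°)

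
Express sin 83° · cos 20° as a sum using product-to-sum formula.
sin 83° cos 20° = (1/2)[sin(83°+20°) + sin(83°-20°)]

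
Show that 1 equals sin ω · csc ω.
RHS = sin ω · (1/sin ω) = 1 = LHS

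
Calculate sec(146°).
sec(146°) = -1.206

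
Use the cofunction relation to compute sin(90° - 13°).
sin(90° - 13°) = cos(13°) = 0.9744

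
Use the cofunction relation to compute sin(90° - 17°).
sin(90° - 17°) = cos(17°) = 0.9563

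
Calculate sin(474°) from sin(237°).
sin(474°) = 2 sin 237° cos 237° = 0.9135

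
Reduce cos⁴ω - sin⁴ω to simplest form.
cos⁴ω - sin⁴ω = cos(2ω) (using Factoring + double angle)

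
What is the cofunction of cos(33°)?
cos(33°) = sin(90° - 33°) = sin(57°)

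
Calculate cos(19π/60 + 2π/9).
cos(19π/60 + 2π/9) = cos 19π/60 cos 2π/9 - sin 19π/60 sin 2π/9 = -0.1219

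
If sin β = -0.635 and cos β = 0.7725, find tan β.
tan β = sin β / cos β = -0.822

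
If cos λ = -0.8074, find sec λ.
sec λ = 1/cos λ = -1.239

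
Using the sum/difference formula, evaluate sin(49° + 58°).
sin(49° + 58°) = sin 49° cos 58° + cos 49° sin 58° = 0.9563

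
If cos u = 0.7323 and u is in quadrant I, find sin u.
sin u = 0.681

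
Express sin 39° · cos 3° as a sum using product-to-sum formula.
sin 39° cos 3° = (1/2)[sin(39°+3°) + sin(39°-3°)]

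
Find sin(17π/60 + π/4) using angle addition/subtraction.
sin(17π/60 + π/4) = sin 17π/60 cos π/4 + cos 17π/60 sin π/4 = 0.9945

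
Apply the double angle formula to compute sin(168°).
sin(168°) = 2 sin 84° cos 84° = 0.2079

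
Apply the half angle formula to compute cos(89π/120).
cos(89π/120) = -√((1 + cos 89π/60)/2) = -0.6884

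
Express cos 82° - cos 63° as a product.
cos 82° - cos 63° = -2 sin(72.5°) sin(9.5°)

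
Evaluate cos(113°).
cos(113°) = -0.3907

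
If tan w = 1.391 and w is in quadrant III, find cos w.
cos w = -0.5837 (using tan²w + 1 = sec²w)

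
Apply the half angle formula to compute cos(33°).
cos(33°) = √((1 + cos 66°)/2) = 0.8387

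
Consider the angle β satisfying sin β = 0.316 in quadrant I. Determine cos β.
cos β = √(1 - sin²β) = 0.9488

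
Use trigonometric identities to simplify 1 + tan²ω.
1 + tan²ω = sec²ω (using Pythagorean identity)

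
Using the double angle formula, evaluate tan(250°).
tan(250°) = 2 tan 125° / (1 - tan²125°) = 2.747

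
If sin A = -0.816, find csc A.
csc A = 1/sin A = -1.225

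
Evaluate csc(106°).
csc(106°) = 1.04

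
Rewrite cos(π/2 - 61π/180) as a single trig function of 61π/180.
cos(π/2 - 61π/180) = sin(61π/180)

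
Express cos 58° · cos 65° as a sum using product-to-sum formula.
cos 58° cos 65° = (1/2)[cos(58°-65°) + cos(58°+65°)]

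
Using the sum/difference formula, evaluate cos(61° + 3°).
cos(61° + 3°) = cos 61° cos 3° - sin 61° sin 3° = 0.4384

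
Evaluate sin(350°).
sin(350°) = -0.1736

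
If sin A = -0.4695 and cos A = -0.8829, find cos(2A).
cos(2A) = cos²A - sin²A = 0.5591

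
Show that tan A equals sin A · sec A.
RHS = sin A · (1/cos A) = sin A/cos A = tan A = LHS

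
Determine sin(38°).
sin(38°) = 0.6157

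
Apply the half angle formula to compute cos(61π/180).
cos(61π/180) = √((1 + cos 61π/90)/2) = 0.4848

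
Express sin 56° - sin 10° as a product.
sin 56° - sin 10° = 2 cos(33°) sin(23°)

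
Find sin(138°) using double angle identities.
sin(138°) = 2 sin 69° cos 69° = 0.6691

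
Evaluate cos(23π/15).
cos(23π/15) = 0.1045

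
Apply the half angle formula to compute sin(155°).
sin(155°) = √((1 - cos 310°)/2) = 0.4226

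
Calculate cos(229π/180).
cos(229π/180) = -0.6561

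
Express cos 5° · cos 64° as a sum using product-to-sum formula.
cos 5° cos 64° = (1/2)[cos(5°-64°) + cos(5°+64°)]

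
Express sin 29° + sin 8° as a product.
sin 29° + sin 8° = 2 sin(18.5°) cos(10.5°)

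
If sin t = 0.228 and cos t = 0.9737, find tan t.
tan t = sin t / cos t = 0.2342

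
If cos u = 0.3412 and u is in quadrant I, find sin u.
sin u = 0.94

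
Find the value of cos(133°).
cos(133°) = -0.682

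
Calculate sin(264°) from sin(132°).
sin(264°) = 2 sin 132° cos 132° = -0.9945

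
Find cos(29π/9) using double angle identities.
cos(29π/9) = 2cos²29π/18 - 1 = -0.766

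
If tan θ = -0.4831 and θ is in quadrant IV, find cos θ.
cos θ = 0.9004 (using tan²θ + 1 = sec²θ)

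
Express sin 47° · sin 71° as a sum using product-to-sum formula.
sin 47° sin 71° = (1/2)[cos(47°-71°) - cos(47°+71°)]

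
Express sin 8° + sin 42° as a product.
sin 8° + sin 42° = 2 sin(25°) cos(-17°)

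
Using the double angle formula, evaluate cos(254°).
cos(254°) = cos²127° - sin²127° = -0.2756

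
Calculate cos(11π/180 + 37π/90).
cos(11π/180 + 37π/90) = cos 11π/180 cos 37π/90 - sin 11π/180 sin 37π/90 = 0.08716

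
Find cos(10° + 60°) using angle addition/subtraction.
cos(10° + 60°) = cos 10° cos 60° - sin 10° sin 60° = 0.342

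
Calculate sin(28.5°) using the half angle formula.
sin(28.5°) = √((1 - cos 57°)/2) = 0.4772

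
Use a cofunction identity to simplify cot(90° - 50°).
cot(90° - 50°) = tan(50°)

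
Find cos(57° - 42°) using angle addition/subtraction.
cos(57° - 42°) = cos 57° cos 42° + sin 57° sin 42° = (√6+√2)/4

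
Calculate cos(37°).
cos(37°) = 0.7986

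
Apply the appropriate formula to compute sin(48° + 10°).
sin(48° + 10°) = sin 48° cos 10° + cos 48° sin 10° = 0.848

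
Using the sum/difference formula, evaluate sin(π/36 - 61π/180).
sin(π/36 - 61π/180) = sin π/36 cos 61π/180 - cos π/36 sin 61π/180 = -0.829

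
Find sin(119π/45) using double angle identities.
sin(119π/45) = 2 sin 119π/90 cos 119π/90 = 0.8988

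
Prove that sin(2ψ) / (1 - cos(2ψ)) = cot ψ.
LHS = 2 sin ψ cos ψ / (2sin²ψ) = cos ψ/sin ψ = cot ψ = RHS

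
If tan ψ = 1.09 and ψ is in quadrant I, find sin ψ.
sin ψ = 0.7369 (using tan²ψ + 1 = sec²ψ)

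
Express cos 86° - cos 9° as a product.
cos 86° - cos 9° = -2 sin(47.5°) sin(38.5°)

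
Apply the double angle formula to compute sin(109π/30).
sin(109π/30) = 2 sin 109π/60 cos 109π/60 = -0.9135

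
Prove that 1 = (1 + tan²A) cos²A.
RHS = sec²A · cos²A = (1/cos²A) · cos²A = 1 = LHS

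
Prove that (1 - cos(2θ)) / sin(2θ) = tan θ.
LHS = 2sin²θ / (2 sin θ cos θ) = sin θ/cos θ = tan θ = RHS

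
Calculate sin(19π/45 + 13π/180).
sin(19π/45 + 13π/180) = sin 19π/45 cos 13π/180 + cos 19π/45 sin 13π/180 = 0.9998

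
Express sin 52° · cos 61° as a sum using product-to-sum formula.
sin 52° cos 61° = (1/2)[sin(52°+61°) + sin(52°-61°)]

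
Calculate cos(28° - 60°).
cos(28° - 60°) = cos 28° cos 60° + sin 28° sin 60° = 0.848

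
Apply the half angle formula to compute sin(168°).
sin(168°) = √((1 - cos 336°)/2) = 0.2079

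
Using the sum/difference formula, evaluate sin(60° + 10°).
sin(60° + 10°) = sin 60° cos 10° + cos 60° sin 10° = 0.9397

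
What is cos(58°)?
cos(58°) = 0.5299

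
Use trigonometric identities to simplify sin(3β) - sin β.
sin(3β) - sin β = 2 cos(2β) sin β (using Sum-to-product)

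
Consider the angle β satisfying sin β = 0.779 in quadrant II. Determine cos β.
cos β = ±√(1 - sin²β) = -0.627 (negative in QII)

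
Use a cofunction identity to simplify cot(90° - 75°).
cot(90° - 75°) = tan(75°)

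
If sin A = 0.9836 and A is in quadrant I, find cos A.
cos A = 0.1804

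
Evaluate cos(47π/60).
cos(47π/60) = -0.7771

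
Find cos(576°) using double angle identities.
cos(576°) = cos²288° - sin²288° = -0.809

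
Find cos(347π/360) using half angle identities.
cos(347π/360) = -√((1 + cos 347π/180)/2) = -0.9936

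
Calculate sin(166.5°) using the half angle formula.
sin(166.5°) = √((1 - cos 333°)/2) = 0.2334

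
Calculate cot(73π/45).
cot(73π/45) = -0.404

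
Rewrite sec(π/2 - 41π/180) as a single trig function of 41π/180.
sec(π/2 - 41π/180) = csc(41π/180)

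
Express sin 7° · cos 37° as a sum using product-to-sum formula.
sin 7° cos 37° = (1/2)[sin(7°+37°) + sin(7°-37°)]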